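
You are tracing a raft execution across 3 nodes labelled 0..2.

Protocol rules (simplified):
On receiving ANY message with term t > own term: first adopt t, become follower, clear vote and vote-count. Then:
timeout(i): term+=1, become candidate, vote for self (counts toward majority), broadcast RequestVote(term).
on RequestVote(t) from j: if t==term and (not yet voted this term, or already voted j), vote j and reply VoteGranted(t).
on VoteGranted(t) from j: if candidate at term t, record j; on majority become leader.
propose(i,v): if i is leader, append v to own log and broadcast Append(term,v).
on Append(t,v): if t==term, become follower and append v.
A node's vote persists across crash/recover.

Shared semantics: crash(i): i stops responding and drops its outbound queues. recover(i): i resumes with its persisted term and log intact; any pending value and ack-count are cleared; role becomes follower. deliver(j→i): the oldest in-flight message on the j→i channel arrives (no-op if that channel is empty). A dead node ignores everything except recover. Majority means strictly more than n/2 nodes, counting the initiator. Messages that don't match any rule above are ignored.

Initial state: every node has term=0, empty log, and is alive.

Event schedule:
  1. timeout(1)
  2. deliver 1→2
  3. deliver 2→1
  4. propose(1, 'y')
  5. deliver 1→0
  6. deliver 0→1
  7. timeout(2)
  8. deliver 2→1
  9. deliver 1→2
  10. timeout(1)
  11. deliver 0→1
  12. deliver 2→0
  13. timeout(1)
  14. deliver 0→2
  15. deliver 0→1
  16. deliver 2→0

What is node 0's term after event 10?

after 1 — timeout(1): n1:cand/t1/[-]
after 2 — deliver 1→2: n2:foll/t1/[-]
after 3 — deliver 2→1: n1:lead/t1/[-]
after 4 — propose(1,'y'): n1:lead/t1/[y]
after 5 — deliver 1→0: n0:foll/t1/[-]
after 6 — deliver 0→1: ·
after 7 — timeout(2): n2:cand/t2/[-]
after 8 — deliver 2→1: n1:foll/t2/[y]
after 9 — deliver 1→2: ·
after 10 — timeout(1): n1:cand/t3/[y]

1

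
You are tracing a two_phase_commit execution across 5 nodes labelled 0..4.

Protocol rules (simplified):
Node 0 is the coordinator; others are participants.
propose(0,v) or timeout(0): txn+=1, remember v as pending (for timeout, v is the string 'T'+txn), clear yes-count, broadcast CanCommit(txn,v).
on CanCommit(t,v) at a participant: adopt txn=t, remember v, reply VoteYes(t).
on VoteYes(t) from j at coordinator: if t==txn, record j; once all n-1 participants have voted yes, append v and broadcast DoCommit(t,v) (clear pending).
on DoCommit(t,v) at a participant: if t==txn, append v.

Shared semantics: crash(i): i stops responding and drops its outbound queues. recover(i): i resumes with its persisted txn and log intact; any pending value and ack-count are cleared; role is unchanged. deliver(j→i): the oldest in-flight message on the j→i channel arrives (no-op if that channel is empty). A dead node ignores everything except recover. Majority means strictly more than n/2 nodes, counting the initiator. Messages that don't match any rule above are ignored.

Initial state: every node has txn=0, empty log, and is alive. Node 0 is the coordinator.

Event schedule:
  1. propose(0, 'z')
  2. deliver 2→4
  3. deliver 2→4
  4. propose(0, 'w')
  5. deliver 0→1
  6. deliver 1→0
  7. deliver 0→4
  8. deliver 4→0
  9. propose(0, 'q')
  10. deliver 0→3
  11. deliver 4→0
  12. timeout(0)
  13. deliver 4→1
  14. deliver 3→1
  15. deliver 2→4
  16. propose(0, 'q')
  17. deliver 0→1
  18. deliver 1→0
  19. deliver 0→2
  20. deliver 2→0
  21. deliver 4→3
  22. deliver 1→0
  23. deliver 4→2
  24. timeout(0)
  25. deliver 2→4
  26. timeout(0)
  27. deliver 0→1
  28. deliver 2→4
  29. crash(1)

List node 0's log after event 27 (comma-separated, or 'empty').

step 1 propose(0,'z'): 0={coor,t=1,log=-}
step 2 deliver 2→4: —
step 3 deliver 2→4: —
step 4 propose(0,'w'): 0={coor,t=2,log=-}
step 5 deliver 0→1: 1={part,t=1,log=-}
step 6 deliver 1→0: —
step 7 deliver 0→4: 4={part,t=1,log=-}
step 8 deliver 4→0: —
step 9 propose(0,'q'): 0={coor,t=3,log=-}
step 10 deliver 0→3: 3={part,t=1,log=-}
step 11 deliver 4→0: —
step 12 timeout(0): 0={coor,t=4,log=-}
step 13 deliver 4→1: —
step 14 deliver 3→1: —
step 15 deliver 2→4: —
step 16 propose(0,'q'): 0={coor,t=5,log=-}
step 17 deliver 0→1: 1={part,t=2,log=-}
step 18 deliver 1→0: —
step 19 deliver 0→2: 2={part,t=1,log=-}
step 20 deliver 2→0: —
step 21 deliver 4→3: —
step 22 deliver 1→0: —
step 23 deliver 4→2: —
step 24 timeout(0): 0={coor,t=6,log=-}
step 25 deliver 2→4: —
step 26 timeout(0): 0={coor,t=7,log=-}
step 27 deliver 0→1: 1={part,t=3,log=-}

empty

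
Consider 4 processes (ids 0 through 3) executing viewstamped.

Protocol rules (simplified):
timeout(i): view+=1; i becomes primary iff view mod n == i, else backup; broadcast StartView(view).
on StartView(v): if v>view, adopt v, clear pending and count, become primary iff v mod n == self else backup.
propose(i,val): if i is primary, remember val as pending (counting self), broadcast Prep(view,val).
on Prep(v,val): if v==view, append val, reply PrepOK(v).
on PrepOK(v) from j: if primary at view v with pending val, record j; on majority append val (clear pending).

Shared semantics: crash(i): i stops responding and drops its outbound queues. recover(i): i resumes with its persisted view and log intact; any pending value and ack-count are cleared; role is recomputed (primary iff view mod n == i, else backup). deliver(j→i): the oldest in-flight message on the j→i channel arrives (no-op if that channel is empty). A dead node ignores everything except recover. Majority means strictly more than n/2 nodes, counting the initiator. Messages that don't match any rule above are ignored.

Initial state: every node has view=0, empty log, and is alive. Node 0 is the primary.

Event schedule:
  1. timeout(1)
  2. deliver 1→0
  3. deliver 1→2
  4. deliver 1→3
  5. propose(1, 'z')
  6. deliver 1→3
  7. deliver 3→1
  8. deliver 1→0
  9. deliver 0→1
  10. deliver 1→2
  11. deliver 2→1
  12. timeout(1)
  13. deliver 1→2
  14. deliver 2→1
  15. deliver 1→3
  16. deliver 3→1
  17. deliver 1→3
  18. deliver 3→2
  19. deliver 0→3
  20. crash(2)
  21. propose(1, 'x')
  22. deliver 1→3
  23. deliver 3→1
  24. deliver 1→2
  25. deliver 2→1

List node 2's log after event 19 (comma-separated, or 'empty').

step 1 timeout(1): 1={prim,v=1,log=-}
step 2 deliver 1→0: 0={back,v=1,log=-}
step 3 deliver 1→2: 2={back,v=1,log=-}
step 4 deliver 1→3: 3={back,v=1,log=-}
step 5 propose(1,'z'): —
step 6 deliver 1→3: 3={back,v=1,log=z}
step 7 deliver 3→1: —
step 8 deliver 1→0: 0={back,v=1,log=z}
step 9 deliver 0→1: 1={prim,v=1,log=z}
step 10 deliver 1→2: 2={back,v=1,log=z}
step 11 deliver 2→1: —
step 12 timeout(1): 1={back,v=2,log=z}
step 13 deliver 1→2: 2={prim,v=2,log=z}
step 14 deliver 2→1: —
step 15 deliver 1→3: 3={back,v=2,log=z}
step 16 deliver 3→1: —
step 17 deliver 1→3: —
step 18 deliver 3→2: —
step 19 deliver 0→3: —

z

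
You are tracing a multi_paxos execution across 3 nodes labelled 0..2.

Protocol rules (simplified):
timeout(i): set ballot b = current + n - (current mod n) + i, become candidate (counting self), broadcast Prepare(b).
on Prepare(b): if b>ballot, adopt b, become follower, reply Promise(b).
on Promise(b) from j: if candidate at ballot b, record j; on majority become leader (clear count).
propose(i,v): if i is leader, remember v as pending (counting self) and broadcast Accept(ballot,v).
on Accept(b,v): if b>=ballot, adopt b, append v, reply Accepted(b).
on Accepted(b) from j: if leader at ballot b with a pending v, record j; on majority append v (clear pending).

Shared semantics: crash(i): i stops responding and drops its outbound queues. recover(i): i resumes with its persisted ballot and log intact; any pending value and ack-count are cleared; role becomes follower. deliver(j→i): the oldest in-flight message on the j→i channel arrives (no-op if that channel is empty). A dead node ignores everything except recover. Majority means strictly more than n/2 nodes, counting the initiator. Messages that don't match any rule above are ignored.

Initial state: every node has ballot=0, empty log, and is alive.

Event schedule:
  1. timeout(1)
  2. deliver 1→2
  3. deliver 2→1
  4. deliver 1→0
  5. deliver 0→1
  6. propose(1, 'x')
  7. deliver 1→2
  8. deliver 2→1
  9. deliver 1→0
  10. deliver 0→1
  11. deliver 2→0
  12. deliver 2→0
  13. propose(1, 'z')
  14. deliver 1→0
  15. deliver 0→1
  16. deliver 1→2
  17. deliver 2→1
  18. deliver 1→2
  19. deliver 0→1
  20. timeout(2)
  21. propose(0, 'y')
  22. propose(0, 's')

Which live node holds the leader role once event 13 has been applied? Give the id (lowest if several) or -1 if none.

1

1. timeout(1):  <1:cand b4 ->
2. deliver 1→2:  <2:foll b4 ->
3. deliver 2→1:  <1:lead b4 ->
4. deliver 1→0:  <0:foll b4 ->
5. deliver 0→1:  nop
6. propose(1,'x'):  nop
7. deliver 1→2:  <2:foll b4 x>
8. deliver 2→1:  <1:lead b4 x>
9. deliver 1→0:  <0:foll b4 x>
10. deliver 0→1:  nop
11. deliver 2→0:  nop
12. deliver 2→0:  nop
13. propose(1,'z'):  nop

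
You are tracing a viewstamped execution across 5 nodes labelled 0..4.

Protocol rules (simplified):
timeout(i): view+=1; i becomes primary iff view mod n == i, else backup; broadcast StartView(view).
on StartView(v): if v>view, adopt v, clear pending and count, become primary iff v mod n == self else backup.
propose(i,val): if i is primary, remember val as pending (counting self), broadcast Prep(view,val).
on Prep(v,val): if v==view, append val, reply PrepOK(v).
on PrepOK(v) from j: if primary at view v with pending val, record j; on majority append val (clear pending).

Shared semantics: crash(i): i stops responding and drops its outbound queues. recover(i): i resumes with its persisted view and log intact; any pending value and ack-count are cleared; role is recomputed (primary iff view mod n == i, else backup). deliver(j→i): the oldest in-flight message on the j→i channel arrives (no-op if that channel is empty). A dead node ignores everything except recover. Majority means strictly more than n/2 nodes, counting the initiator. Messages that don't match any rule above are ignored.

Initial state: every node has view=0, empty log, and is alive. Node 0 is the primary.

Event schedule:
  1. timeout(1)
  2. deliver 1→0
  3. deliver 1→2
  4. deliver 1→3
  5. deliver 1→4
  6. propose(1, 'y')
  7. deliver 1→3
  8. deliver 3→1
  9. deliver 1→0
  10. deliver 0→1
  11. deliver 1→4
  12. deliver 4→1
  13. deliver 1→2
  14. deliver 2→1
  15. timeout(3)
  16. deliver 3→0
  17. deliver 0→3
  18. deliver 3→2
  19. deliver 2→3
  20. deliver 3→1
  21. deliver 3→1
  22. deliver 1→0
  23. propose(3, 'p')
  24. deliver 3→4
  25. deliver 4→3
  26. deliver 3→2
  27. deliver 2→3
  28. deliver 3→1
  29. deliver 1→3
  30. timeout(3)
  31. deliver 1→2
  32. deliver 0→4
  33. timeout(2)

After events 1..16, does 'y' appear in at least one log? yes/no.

e1 timeout(1): 1[prim,v=1,-]
e2 deliver 1→0: 0[back,v=1,-]
e3 deliver 1→2: 2[back,v=1,-]
e4 deliver 1→3: 3[back,v=1,-]
e5 deliver 1→4: 4[back,v=1,-]
e6 propose(1,'y'): ·
e7 deliver 1→3: 3[back,v=1,y]
e8 deliver 3→1: ·
e9 deliver 1→0: 0[back,v=1,y]
e10 deliver 0→1: 1[prim,v=1,y]
e11 deliver 1→4: 4[back,v=1,y]
e12 deliver 4→1: ·
e13 deliver 1→2: 2[back,v=1,y]
e14 deliver 2→1: ·
e15 timeout(3): 3[back,v=2,y]
e16 deliver 3→0: 0[back,v=2,y]

yes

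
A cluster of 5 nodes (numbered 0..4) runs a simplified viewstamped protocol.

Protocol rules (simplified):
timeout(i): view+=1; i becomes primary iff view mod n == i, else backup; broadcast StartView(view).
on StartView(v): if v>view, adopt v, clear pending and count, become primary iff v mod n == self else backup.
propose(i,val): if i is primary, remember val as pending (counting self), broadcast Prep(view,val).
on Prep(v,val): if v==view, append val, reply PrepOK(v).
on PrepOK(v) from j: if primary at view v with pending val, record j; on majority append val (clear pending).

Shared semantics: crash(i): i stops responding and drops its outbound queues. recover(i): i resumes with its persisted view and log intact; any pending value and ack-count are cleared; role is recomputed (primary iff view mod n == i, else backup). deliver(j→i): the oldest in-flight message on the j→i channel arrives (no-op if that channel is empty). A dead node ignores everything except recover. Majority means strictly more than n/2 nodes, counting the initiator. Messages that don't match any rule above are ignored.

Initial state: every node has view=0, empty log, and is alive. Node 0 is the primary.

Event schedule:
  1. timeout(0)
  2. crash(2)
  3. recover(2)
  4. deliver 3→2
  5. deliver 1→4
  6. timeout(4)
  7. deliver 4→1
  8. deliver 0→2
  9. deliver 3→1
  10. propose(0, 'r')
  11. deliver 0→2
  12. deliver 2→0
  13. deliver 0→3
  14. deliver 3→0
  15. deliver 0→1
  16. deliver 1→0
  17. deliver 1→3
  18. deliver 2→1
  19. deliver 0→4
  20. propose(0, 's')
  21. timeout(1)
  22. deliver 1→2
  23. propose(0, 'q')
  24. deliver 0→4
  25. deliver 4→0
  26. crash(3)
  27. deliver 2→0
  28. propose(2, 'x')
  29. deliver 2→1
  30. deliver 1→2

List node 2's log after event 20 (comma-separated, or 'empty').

step 1 timeout(0): 0={back,v=1,log=-}
step 2 crash(2): 2={✗back,v=0,log=-}
step 3 recover(2): 2={back,v=0,log=-}
step 4 deliver 3→2: —
step 5 deliver 1→4: —
step 6 timeout(4): 4={back,v=1,log=-}
step 7 deliver 4→1: 1={prim,v=1,log=-}
step 8 deliver 0→2: 2={back,v=1,log=-}
step 9 deliver 3→1: —
step 10 propose(0,'r'): —
step 11 deliver 0→2: —
step 12 deliver 2→0: —
step 13 deliver 0→3: 3={back,v=1,log=-}
step 14 deliver 3→0: —
step 15 deliver 0→1: —
step 16 deliver 1→0: —
step 17 deliver 1→3: —
step 18 deliver 2→1: —
step 19 deliver 0→4: —
step 20 propose(0,'s'): —

empty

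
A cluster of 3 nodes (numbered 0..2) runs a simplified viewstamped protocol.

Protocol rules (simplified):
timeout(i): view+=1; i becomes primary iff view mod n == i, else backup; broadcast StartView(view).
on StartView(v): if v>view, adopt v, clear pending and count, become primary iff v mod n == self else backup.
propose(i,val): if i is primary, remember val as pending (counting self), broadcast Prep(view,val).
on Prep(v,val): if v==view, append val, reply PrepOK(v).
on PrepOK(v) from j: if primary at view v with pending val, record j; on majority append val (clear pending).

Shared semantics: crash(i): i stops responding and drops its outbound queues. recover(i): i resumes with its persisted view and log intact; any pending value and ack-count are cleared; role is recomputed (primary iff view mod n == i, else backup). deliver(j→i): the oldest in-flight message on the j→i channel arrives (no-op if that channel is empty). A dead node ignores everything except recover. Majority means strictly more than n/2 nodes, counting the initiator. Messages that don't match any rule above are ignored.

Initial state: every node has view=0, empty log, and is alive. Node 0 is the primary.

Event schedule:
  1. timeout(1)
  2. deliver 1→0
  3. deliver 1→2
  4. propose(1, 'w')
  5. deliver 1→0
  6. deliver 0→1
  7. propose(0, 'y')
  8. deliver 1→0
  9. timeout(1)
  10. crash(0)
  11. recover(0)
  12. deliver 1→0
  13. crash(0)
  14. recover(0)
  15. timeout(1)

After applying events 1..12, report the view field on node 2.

1

1. timeout(1):  <1:prim v1 ->
2. deliver 1→0:  <0:back v1 ->
3. deliver 1→2:  <2:back v1 ->
4. propose(1,'w'):  nop
5. deliver 1→0:  <0:back v1 w>
6. deliver 0→1:  <1:prim v1 w>
7. propose(0,'y'):  nop
8. deliver 1→0:  nop
9. timeout(1):  <1:back v2 w>
10. crash(0):  <0:✗back v1 w>
11. recover(0):  <0:back v1 w>
12. deliver 1→0:  <0:back v2 w>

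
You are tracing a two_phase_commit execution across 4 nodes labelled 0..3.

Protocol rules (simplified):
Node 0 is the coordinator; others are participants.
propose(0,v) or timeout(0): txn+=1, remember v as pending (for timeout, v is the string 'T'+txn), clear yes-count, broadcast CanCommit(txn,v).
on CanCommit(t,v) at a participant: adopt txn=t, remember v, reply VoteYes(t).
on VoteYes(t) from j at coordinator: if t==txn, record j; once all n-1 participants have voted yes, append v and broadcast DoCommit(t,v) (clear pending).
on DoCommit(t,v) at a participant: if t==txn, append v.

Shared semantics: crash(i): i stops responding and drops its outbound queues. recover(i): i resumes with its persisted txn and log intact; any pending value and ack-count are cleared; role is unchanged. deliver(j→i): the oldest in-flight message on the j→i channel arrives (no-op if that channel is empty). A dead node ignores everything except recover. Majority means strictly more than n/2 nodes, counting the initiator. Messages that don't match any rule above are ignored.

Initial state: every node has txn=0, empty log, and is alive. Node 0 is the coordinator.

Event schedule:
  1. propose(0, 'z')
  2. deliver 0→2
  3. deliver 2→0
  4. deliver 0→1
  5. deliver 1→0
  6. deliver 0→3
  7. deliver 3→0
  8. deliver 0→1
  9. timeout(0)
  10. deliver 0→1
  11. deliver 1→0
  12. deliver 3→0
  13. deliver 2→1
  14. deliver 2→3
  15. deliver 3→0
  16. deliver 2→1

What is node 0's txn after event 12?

2

step 1 propose(0,'z'): 0={coor,t=1,log=-}
step 2 deliver 0→2: 2={part,t=1,log=-}
step 3 deliver 2→0: —
step 4 deliver 0→1: 1={part,t=1,log=-}
step 5 deliver 1→0: —
step 6 deliver 0→3: 3={part,t=1,log=-}
step 7 deliver 3→0: 0={coor,t=1,log=z}
step 8 deliver 0→1: 1={part,t=1,log=z}
step 9 timeout(0): 0={coor,t=2,log=z}
step 10 deliver 0→1: 1={part,t=2,log=z}
step 11 deliver 1→0: —
step 12 deliver 3→0: —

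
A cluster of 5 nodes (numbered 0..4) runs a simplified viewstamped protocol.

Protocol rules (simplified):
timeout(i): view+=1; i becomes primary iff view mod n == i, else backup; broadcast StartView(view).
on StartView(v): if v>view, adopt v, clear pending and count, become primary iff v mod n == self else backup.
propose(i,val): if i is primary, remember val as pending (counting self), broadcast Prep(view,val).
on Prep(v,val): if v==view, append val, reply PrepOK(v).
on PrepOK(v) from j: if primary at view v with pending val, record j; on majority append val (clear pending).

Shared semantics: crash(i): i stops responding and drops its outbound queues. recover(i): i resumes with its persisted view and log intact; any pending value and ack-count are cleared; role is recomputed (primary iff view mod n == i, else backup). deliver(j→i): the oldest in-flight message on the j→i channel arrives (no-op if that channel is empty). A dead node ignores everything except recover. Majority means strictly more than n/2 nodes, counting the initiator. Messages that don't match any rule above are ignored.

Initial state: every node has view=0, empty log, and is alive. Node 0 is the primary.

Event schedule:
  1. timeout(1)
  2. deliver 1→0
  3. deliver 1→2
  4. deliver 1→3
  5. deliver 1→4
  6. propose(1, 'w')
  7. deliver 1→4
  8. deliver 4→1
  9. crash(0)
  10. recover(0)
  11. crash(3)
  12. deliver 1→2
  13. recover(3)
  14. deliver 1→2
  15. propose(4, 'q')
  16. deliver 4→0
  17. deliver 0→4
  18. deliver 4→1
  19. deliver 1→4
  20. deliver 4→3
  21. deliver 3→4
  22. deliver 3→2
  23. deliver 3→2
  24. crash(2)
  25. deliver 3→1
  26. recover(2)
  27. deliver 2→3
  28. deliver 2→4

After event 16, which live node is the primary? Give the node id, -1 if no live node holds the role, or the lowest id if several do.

1

after 1 — timeout(1): n1:prim/v1/[-]
after 2 — deliver 1→0: n0:back/v1/[-]
after 3 — deliver 1→2: n2:back/v1/[-]
after 4 — deliver 1→3: n3:back/v1/[-]
after 5 — deliver 1→4: n4:back/v1/[-]
after 6 — propose(1,'w'): ·
after 7 — deliver 1→4: n4:back/v1/[w]
after 8 — deliver 4→1: ·
after 9 — crash(0): n0:✗back/v1/[-]
after 10 — recover(0): n0:back/v1/[-]
after 11 — crash(3): n3:✗back/v1/[-]
after 12 — deliver 1→2: n2:back/v1/[w]
after 13 — recover(3): n3:back/v1/[-]
after 14 — deliver 1→2: ·
after 15 — propose(4,'q'): ·
after 16 — deliver 4→0: ·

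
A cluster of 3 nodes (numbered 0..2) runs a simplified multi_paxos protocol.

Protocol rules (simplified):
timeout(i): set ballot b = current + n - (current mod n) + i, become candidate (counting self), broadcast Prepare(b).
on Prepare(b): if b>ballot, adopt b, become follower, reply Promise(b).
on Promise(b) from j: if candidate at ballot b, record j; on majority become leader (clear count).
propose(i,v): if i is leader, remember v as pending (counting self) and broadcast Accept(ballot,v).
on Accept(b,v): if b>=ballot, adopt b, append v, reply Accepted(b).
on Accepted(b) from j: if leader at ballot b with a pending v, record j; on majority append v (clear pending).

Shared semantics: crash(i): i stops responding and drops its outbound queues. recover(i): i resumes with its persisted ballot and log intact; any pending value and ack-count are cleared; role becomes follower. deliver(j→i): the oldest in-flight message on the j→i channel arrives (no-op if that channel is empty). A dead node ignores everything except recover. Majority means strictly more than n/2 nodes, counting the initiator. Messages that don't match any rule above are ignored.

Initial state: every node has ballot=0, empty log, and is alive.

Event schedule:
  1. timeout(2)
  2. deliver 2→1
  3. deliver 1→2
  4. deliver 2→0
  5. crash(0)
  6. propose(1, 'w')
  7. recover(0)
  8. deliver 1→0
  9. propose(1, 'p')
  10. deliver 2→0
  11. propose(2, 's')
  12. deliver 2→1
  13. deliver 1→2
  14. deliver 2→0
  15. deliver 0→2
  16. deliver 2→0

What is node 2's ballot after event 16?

after 1 — timeout(2): n2:cand/b5/[-]
after 2 — deliver 2→1: n1:foll/b5/[-]
after 3 — deliver 1→2: n2:lead/b5/[-]
after 4 — deliver 2→0: n0:foll/b5/[-]
after 5 — crash(0): n0:✗foll/b5/[-]
after 6 — propose(1,'w'): ·
after 7 — recover(0): n0:foll/b5/[-]
after 8 — deliver 1→0: ·
after 9 — propose(1,'p'): ·
after 10 — deliver 2→0: ·
after 11 — propose(2,'s'): ·
after 12 — deliver 2→1: n1:foll/b5/[s]
after 13 — deliver 1→2: n2:lead/b5/[s]
after 14 — deliver 2→0: n0:foll/b5/[s]
after 15 — deliver 0→2: ·
after 16 — deliver 2→0: ·

5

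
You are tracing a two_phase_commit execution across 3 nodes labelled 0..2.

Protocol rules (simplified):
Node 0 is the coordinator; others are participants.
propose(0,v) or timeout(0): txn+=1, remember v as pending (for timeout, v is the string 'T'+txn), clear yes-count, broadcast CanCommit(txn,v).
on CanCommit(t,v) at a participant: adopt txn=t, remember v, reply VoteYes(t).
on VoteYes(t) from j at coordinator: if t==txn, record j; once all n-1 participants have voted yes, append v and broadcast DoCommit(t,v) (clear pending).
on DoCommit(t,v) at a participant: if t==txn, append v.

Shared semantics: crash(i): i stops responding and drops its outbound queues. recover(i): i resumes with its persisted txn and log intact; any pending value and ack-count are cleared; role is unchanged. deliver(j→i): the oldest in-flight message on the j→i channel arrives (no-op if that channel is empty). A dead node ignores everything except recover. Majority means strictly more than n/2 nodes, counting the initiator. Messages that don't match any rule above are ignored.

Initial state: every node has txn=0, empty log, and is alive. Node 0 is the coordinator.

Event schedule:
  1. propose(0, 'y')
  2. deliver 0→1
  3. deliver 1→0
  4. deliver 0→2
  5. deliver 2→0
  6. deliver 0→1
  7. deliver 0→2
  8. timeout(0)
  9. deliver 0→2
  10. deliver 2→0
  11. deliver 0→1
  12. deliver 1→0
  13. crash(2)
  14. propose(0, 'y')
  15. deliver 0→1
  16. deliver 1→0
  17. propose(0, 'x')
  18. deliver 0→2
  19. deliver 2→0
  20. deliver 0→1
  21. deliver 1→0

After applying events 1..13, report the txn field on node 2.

2

e1 propose(0,'y'): 0[coor,t=1,-]
e2 deliver 0→1: 1[part,t=1,-]
e3 deliver 1→0: ·
e4 deliver 0→2: 2[part,t=1,-]
e5 deliver 2→0: 0[coor,t=1,y]
e6 deliver 0→1: 1[part,t=1,y]
e7 deliver 0→2: 2[part,t=1,y]
e8 timeout(0): 0[coor,t=2,y]
e9 deliver 0→2: 2[part,t=2,y]
e10 deliver 2→0: ·
e11 deliver 0→1: 1[part,t=2,y]
e12 deliver 1→0: 0[coor,t=2,y,T2]
e13 crash(2): 2[✗part,t=2,y]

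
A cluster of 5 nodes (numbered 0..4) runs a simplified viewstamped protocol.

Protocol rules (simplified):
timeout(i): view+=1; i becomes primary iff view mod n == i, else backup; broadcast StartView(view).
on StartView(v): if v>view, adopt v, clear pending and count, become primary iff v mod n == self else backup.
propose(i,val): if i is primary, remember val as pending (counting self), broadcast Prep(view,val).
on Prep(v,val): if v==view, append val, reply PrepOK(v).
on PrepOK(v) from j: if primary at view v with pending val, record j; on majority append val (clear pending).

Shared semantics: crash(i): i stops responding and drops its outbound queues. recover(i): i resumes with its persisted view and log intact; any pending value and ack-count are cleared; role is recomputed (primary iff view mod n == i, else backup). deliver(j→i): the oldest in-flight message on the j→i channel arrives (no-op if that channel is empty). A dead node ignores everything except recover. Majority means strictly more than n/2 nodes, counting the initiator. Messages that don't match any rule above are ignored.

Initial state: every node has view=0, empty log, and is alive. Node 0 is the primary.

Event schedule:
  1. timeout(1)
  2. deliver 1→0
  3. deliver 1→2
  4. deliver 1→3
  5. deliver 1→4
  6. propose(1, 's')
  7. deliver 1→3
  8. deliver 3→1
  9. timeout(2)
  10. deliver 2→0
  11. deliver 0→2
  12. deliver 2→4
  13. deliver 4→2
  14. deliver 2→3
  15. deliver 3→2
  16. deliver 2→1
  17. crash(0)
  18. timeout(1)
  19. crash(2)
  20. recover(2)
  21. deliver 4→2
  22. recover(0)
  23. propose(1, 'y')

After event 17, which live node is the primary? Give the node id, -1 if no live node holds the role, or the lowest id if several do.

2

e1 timeout(1): 1[prim,v=1,-]
e2 deliver 1→0: 0[back,v=1,-]
e3 deliver 1→2: 2[back,v=1,-]
e4 deliver 1→3: 3[back,v=1,-]
e5 deliver 1→4: 4[back,v=1,-]
e6 propose(1,'s'): ·
e7 deliver 1→3: 3[back,v=1,s]
e8 deliver 3→1: ·
e9 timeout(2): 2[prim,v=2,-]
e10 deliver 2→0: 0[back,v=2,-]
e11 deliver 0→2: ·
e12 deliver 2→4: 4[back,v=2,-]
e13 deliver 4→2: ·
e14 deliver 2→3: 3[back,v=2,s]
e15 deliver 3→2: ·
e16 deliver 2→1: 1[back,v=2,-]
e17 crash(0): 0[✗back,v=2,-]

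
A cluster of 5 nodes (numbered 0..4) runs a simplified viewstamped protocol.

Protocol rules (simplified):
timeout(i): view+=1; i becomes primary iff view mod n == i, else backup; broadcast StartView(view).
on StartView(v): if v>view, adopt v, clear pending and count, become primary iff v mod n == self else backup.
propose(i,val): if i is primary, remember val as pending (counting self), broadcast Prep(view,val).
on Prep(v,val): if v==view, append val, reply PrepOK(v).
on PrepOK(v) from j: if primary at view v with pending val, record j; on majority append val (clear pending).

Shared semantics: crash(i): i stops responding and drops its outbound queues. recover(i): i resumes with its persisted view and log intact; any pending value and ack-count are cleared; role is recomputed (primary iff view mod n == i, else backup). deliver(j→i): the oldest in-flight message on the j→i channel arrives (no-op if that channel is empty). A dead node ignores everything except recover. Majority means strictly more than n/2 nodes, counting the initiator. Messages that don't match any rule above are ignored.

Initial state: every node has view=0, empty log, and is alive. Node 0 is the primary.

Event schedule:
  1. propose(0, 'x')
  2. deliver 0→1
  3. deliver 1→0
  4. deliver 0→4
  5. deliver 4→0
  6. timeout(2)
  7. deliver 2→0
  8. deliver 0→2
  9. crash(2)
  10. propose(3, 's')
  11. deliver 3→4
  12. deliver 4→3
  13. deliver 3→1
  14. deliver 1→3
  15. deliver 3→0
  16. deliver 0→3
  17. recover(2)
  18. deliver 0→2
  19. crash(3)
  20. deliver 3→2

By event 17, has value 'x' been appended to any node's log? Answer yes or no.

yes

step 1 propose(0,'x'): —
step 2 deliver 0→1: 1={back,v=0,log=x}
step 3 deliver 1→0: —
step 4 deliver 0→4: 4={back,v=0,log=x}
step 5 deliver 4→0: 0={prim,v=0,log=x}
step 6 timeout(2): 2={back,v=1,log=-}
step 7 deliver 2→0: 0={back,v=1,log=x}
step 8 deliver 0→2: —
step 9 crash(2): 2={✗back,v=1,log=-}
step 10 propose(3,'s'): —
step 11 deliver 3→4: —
step 12 deliver 4→3: —
step 13 deliver 3→1: —
step 14 deliver 1→3: —
step 15 deliver 3→0: —
step 16 deliver 0→3: 3={back,v=0,log=x}
step 17 recover(2): 2={back,v=1,log=-}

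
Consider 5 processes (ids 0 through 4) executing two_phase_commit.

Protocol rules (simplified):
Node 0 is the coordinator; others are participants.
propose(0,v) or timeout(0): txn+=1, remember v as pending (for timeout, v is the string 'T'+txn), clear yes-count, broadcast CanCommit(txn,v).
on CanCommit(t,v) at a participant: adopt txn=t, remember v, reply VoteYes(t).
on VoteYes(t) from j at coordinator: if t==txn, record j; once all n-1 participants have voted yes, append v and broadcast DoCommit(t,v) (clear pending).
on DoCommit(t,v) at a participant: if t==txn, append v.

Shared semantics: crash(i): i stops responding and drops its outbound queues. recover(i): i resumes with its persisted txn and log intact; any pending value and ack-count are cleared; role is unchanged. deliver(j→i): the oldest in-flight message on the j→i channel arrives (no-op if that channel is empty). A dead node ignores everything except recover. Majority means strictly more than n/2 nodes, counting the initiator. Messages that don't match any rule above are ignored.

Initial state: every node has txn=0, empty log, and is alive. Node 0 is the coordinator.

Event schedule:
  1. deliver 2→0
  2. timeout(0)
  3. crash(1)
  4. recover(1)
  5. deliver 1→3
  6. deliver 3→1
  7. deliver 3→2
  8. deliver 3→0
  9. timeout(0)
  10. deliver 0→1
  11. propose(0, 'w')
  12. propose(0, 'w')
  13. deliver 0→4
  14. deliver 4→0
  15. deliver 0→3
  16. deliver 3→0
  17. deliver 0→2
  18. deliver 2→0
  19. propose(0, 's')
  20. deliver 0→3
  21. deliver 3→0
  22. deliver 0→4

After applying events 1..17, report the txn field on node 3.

1

[1] deliver 2→0 → ∅
[2] timeout(0) → N0(coor t1 [-])
[3] crash(1) → N1(✗part t0 [-])
[4] recover(1) → N1(part t0 [-])
[5] deliver 1→3 → ∅
[6] deliver 3→1 → ∅
[7] deliver 3→2 → ∅
[8] deliver 3→0 → ∅
[9] timeout(0) → N0(coor t2 [-])
[10] deliver 0→1 → N1(part t1 [-])
[11] propose(0,'w') → N0(coor t3 [-])
[12] propose(0,'w') → N0(coor t4 [-])
[13] deliver 0→4 → N4(part t1 [-])
[14] deliver 4→0 → ∅
[15] deliver 0→3 → N3(part t1 [-])
[16] deliver 3→0 → ∅
[17] deliver 0→2 → N2(part t1 [-])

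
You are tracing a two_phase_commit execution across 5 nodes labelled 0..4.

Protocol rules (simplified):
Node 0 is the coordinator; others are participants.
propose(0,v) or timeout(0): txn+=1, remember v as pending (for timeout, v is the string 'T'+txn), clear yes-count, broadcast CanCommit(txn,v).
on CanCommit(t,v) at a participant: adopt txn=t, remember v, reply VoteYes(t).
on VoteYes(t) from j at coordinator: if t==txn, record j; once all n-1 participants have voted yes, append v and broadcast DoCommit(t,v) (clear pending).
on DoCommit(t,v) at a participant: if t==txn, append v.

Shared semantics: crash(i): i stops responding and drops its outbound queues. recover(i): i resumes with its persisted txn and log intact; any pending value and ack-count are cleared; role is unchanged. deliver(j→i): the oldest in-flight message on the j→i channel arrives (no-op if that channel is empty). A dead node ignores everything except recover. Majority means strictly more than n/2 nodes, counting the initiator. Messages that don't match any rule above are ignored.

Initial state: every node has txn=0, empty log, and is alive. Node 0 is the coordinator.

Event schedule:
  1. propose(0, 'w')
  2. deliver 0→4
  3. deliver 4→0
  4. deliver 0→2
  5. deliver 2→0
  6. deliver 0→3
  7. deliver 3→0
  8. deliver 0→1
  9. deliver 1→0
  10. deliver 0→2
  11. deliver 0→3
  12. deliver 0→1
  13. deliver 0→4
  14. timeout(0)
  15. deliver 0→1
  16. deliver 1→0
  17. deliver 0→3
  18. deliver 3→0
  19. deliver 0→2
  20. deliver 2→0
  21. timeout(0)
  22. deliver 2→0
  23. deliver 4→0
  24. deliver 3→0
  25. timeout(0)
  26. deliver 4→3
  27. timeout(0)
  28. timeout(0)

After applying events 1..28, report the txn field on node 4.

1

e1 propose(0,'w'): 0[coor,t=1,-]
e2 deliver 0→4: 4[part,t=1,-]
e3 deliver 4→0: ·
e4 deliver 0→2: 2[part,t=1,-]
e5 deliver 2→0: ·
e6 deliver 0→3: 3[part,t=1,-]
e7 deliver 3→0: ·
e8 deliver 0→1: 1[part,t=1,-]
e9 deliver 1→0: 0[coor,t=1,w]
e10 deliver 0→2: 2[part,t=1,w]
e11 deliver 0→3: 3[part,t=1,w]
e12 deliver 0→1: 1[part,t=1,w]
e13 deliver 0→4: 4[part,t=1,w]
e14 timeout(0): 0[coor,t=2,w]
e15 deliver 0→1: 1[part,t=2,w]
e16 deliver 1→0: ·
e17 deliver 0→3: 3[part,t=2,w]
e18 deliver 3→0: ·
e19 deliver 0→2: 2[part,t=2,w]
e20 deliver 2→0: ·
e21 timeout(0): 0[coor,t=3,w]
e22 deliver 2→0: ·
e23 deliver 4→0: ·
e24 deliver 3→0: ·
e25 timeout(0): 0[coor,t=4,w]
e26 deliver 4→3: ·
e27 timeout(0): 0[coor,t=5,w]
e28 timeout(0): 0[coor,t=6,w]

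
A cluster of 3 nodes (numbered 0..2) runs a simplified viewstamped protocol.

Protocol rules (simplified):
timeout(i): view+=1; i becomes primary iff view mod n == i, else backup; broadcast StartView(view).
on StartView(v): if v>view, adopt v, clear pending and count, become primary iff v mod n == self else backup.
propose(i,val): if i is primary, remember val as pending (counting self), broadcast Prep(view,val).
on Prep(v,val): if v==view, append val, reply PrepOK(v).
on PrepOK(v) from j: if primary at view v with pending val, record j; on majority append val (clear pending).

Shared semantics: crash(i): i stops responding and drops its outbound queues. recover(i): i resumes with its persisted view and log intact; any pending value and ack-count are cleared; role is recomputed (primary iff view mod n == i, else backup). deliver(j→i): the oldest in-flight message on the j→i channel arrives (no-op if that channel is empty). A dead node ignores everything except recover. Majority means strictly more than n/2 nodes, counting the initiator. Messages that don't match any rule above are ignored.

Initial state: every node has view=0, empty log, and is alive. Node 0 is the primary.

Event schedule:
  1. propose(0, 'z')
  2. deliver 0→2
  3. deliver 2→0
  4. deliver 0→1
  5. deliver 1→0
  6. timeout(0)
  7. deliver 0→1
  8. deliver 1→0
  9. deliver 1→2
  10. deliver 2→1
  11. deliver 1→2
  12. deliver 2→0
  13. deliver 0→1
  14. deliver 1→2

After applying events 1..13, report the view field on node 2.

after 1 — propose(0,'z'): ·
after 2 — deliver 0→2: n2:back/v0/[z]
after 3 — deliver 2→0: n0:prim/v0/[z]
after 4 — deliver 0→1: n1:back/v0/[z]
after 5 — deliver 1→0: ·
after 6 — timeout(0): n0:back/v1/[z]
after 7 — deliver 0→1: n1:prim/v1/[z]
after 8 — deliver 1→0: ·
after 9 — deliver 1→2: ·
after 10 — deliver 2→1: ·
after 11 — deliver 1→2: ·
after 12 — deliver 2→0: ·
after 13 — deliver 0→1: ·

0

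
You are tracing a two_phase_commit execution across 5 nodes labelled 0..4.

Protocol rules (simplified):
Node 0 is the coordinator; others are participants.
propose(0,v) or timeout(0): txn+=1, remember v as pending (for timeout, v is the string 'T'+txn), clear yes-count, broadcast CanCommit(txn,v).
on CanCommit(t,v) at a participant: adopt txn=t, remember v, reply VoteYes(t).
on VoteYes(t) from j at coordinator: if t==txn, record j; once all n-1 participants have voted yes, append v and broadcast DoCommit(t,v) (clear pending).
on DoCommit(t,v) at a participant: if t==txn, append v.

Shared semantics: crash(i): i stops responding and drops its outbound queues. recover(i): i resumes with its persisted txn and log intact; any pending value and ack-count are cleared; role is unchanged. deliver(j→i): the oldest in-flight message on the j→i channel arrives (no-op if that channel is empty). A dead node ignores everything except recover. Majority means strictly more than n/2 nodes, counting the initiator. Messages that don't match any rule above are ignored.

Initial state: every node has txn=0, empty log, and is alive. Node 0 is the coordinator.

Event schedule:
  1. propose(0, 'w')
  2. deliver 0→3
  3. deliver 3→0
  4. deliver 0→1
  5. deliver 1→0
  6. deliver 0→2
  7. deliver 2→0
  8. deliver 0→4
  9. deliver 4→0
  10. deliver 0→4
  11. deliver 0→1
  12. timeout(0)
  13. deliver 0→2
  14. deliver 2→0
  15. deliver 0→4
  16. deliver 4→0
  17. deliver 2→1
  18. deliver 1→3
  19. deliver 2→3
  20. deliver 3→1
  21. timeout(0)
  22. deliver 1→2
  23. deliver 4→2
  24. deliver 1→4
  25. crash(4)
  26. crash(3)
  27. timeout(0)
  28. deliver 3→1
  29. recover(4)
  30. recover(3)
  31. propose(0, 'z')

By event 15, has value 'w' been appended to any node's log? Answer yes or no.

yes

after 1 — propose(0,'w'): n0:coor/t1/[-]
after 2 — deliver 0→3: n3:part/t1/[-]
after 3 — deliver 3→0: ·
after 4 — deliver 0→1: n1:part/t1/[-]
after 5 — deliver 1→0: ·
after 6 — deliver 0→2: n2:part/t1/[-]
after 7 — deliver 2→0: ·
after 8 — deliver 0→4: n4:part/t1/[-]
after 9 — deliver 4→0: n0:coor/t1/[w]
after 10 — deliver 0→4: n4:part/t1/[w]
after 11 — deliver 0→1: n1:part/t1/[w]
after 12 — timeout(0): n0:coor/t2/[w]
after 13 — deliver 0→2: n2:part/t1/[w]
after 14 — deliver 2→0: ·
after 15 — deliver 0→4: n4:part/t2/[w]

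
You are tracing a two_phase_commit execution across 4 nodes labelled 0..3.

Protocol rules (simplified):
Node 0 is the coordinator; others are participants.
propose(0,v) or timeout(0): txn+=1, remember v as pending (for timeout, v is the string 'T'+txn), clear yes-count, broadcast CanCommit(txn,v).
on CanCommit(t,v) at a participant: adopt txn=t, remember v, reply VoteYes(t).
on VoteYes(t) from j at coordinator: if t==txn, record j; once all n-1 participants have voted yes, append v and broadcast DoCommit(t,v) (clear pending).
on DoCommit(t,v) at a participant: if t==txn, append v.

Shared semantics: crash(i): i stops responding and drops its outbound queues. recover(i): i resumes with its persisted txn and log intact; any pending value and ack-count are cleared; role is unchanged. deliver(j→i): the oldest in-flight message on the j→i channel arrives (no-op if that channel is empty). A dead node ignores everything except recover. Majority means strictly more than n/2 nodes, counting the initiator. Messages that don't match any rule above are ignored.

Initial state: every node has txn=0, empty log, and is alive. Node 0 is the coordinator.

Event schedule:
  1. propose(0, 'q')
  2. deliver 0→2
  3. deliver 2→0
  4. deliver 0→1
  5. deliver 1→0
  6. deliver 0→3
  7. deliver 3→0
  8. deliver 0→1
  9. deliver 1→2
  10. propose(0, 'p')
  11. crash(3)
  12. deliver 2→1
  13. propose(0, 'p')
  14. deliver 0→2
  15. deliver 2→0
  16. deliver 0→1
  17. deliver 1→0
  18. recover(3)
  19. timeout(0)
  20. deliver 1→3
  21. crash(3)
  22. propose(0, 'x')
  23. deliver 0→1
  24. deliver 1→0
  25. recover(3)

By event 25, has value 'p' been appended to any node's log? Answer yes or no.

no

1. propose(0,'q'):  <0:coor t1 ->
2. deliver 0→2:  <2:part t1 ->
3. deliver 2→0:  nop
4. deliver 0→1:  <1:part t1 ->
5. deliver 1→0:  nop
6. deliver 0→3:  <3:part t1 ->
7. deliver 3→0:  <0:coor t1 q>
8. deliver 0→1:  <1:part t1 q>
9. deliver 1→2:  nop
10. propose(0,'p'):  <0:coor t2 q>
11. crash(3):  <3:✗part t1 ->
12. deliver 2→1:  nop
13. propose(0,'p'):  <0:coor t3 q>
14. deliver 0→2:  <2:part t1 q>
15. deliver 2→0:  nop
16. deliver 0→1:  <1:part t2 q>
17. deliver 1→0:  nop
18. recover(3):  <3:part t1 ->
19. timeout(0):  <0:coor t4 q>
20. deliver 1→3:  nop
21. crash(3):  <3:✗part t1 ->
22. propose(0,'x'):  <0:coor t5 q>
23. deliver 0→1:  <1:part t3 q>
24. deliver 1→0:  nop
25. recover(3):  <3:part t1 ->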